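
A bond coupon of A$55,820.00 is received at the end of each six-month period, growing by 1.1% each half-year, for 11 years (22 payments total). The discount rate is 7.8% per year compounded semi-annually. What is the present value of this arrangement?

A$900,583.97

Periodic rate r = 0.078/2 per half-year; n is counted in half-years.
Growing ordinary annuity: PV = PMT₁ × [1 − ((1+g)/(1+r))^n] / (r − g) = 55,820 × [1 − ((1+0.011)/(1+r))^22] / (r − 0.011) = A$900,583.97.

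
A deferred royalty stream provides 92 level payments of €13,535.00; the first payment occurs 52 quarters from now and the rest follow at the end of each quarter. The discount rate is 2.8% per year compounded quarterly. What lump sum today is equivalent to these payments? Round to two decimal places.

Ordinary annuity of 92 payments, first payment at period 52.
Periodic rate r = 0.028/4 per quarter; n is counted in quarters.
The ordinary-annuity PV formula values the stream one period before the first payment (period 51); discount that back 51 periods:
PV₀ = 13,535 × [1 − (1+r)^−92] / r × (1+r)^−51 = €641,651.35

€641,651.35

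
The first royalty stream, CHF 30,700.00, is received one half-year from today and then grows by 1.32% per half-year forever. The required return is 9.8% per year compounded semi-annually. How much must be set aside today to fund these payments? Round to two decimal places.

CHF 857,541.90

Periodic rate r = 0.098/2 per half-year.
Growing perpetuity (Gordon): PV = PMT₁ / (r − g) = 30,700 / (r − 0.0132) = CHF 857,541.90.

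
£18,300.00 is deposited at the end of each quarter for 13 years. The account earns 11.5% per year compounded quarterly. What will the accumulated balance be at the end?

This is an ordinary annuity: 52 deposits of £18,300.00 at the end of each quarter.
Periodic rate r = 0.115/4 per quarter; n is counted in quarters.
FV = PMT × [((1+r)^n − 1)/r] = 18,300 × [(1+r)^52 − 1] / r = £2,142,713.76

£2,142,713.76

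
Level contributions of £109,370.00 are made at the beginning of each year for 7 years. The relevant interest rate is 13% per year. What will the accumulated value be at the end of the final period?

This is an annuity due: 7 deposits of £109,370.00 at the beginning of each year.
Periodic rate r = 0.13 per year.
FV = PMT × [((1+r)^n − 1)/r] × (1+r) = 109,370 × [(1+r)^7 − 1] / r × (1+r) = £1,285,891.86

£1,285,891.86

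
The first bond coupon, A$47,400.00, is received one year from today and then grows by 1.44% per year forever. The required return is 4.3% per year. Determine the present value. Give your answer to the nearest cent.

A$1,657,342.66

Periodic rate r = 0.043 per year.
Growing perpetuity (Gordon): PV = PMT₁ / (r − g) = 47,400 / (r − 0.0144) = A$1,657,342.66.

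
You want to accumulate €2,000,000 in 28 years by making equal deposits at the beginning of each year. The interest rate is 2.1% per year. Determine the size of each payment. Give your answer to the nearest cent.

€52,107.01

Level annuity due; solve FV = PMT × [((1+r)^n − 1)/r] × (1+r) for PMT.
Periodic rate r = 0.021 per year.
With n = 28: PMT = 2,000,000 / ([((1+r)^n − 1)/r] × (1+r)) = €52,107.01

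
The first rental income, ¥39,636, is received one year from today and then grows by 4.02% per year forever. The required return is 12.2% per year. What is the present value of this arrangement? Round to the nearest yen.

¥484,548

Periodic rate r = 0.122 per year.
Growing perpetuity (Gordon): PV = PMT₁ / (r − g) = 39,636 / (r − 0.0402) = ¥484,548.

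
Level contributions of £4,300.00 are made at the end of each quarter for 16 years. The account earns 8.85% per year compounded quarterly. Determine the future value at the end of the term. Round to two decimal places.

£594,222.65

This is an ordinary annuity: 64 deposits of £4,300.00 at the end of each quarter.
Periodic rate r = 0.0885/4 per quarter; n is counted in quarters.
FV = PMT × [((1+r)^n − 1)/r] = 4,300 × [(1+r)^64 − 1] / r = £594,222.65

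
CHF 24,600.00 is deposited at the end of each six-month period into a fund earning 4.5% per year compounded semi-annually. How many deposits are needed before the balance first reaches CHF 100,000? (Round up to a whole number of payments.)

Periodic rate r = 0.045/2 per half-year; n is counted in half-years.
Ordinary annuity FV: 100,000 = 24,600 × [((1+r)^n − 1)/r].
(1+r)^n = 1 + 100,000 × r / 24,600, so n = ln(1 + 100,000·r/24,600) / ln(1+r) = 3.93.
Round up to a whole number of payments: n = 4.

4 payments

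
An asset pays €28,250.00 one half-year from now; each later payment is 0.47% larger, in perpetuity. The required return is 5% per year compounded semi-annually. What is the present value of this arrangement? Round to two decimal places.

Periodic rate r = 0.05/2 per half-year.
Growing perpetuity (Gordon): PV = PMT₁ / (r − g) = 28,250 / (r − 0.0047) = €1,391,625.62.

€1,391,625.62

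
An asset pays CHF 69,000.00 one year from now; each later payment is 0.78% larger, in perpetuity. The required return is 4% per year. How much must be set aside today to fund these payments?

Periodic rate r = 0.04 per year.
Growing perpetuity (Gordon): PV = PMT₁ / (r − g) = 69,000 / (r − 0.0078) = CHF 2,142,857.14.

CHF 2,142,857.14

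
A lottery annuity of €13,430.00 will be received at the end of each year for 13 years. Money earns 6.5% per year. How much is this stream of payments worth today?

This is an ordinary annuity: 13 payments of €13,430.00 at the end of each year.
Periodic rate r = 0.065 per year.
PV = PMT × [(1 − (1+r)^−n)/r] = 13,430 × [1 − (1+r)^−13] / r = €115,494.54

€115,494.54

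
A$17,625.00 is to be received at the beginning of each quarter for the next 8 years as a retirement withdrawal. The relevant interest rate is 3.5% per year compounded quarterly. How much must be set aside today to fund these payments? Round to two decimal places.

This is an annuity due: 32 payments of A$17,625.00 at the beginning of each quarter.
Periodic rate r = 0.035/4 per quarter; n is counted in quarters.
PV = PMT × [(1 − (1+r)^−n)/r] × (1+r) = 17,625 × [1 − (1+r)^−32] / r × (1+r) = A$494,354.18

A$494,354.18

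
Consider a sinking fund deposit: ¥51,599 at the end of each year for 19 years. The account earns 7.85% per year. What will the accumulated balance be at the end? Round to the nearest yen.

This is an ordinary annuity: 19 deposits of ¥51,599 at the end of each year.
Periodic rate r = 0.0785 per year.
FV = PMT × [((1+r)^n − 1)/r] = 51,599 × [(1+r)^19 − 1] / r = ¥2,105,520

¥2,105,520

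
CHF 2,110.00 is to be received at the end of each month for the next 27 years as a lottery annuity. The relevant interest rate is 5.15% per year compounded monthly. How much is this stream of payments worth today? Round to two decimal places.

CHF 368,889.00

This is an ordinary annuity: 324 payments of CHF 2,110.00 at the end of each month.
Periodic rate r = 0.0515/12 per month; n is counted in months.
PV = PMT × [(1 − (1+r)^−n)/r] = 2,110 × [1 − (1+r)^−324] / r = CHF 368,889.00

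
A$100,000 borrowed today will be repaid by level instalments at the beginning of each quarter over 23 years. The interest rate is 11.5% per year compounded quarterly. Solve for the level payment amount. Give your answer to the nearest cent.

Level annuity due; solve PV = PMT × [(1 − (1+r)^−n)/r] × (1+r) for PMT.
Periodic rate r = 0.115/4 per quarter; n is counted in quarters.
With n = 92: PMT = 100,000 / ([(1 − (1+r)^−n)/r] × (1+r)) = A$3,017.02

A$3,017.02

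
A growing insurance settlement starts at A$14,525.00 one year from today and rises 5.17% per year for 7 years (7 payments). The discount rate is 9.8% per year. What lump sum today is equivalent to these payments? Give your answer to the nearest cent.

A$81,675.42

Periodic rate r = 0.098 per year.
Growing ordinary annuity: PV = PMT₁ × [1 − ((1+g)/(1+r))^n] / (r − g) = 14,525 × [1 − ((1+0.0517)/(1+r))^7] / (r − 0.0517) = A$81,675.42.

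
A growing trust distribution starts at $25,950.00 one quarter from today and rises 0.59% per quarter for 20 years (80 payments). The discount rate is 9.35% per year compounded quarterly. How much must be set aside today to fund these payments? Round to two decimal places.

$1,110,591.72

Periodic rate r = 0.0935/4 per quarter; n is counted in quarters.
Growing ordinary annuity: PV = PMT₁ × [1 − ((1+g)/(1+r))^n] / (r − g) = 25,950 × [1 − ((1+0.0059)/(1+r))^80] / (r − 0.0059) = $1,110,591.72.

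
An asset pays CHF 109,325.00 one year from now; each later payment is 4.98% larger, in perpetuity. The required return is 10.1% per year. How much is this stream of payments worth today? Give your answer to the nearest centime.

CHF 2,135,253.91

Periodic rate r = 0.101 per year.
Growing perpetuity (Gordon): PV = PMT₁ / (r − g) = 109,325 / (r − 0.0498) = CHF 2,135,253.91.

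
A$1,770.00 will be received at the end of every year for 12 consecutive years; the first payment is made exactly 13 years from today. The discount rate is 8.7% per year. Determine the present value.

A$4,728.97

Ordinary annuity of 12 payments, first payment at period 13.
Periodic rate r = 0.087 per year.
The ordinary-annuity PV formula values the stream one period before the first payment (period 12); discount that back 12 periods:
PV₀ = 1,770 × [1 − (1+r)^−12] / r × (1+r)^−12 = A$4,728.97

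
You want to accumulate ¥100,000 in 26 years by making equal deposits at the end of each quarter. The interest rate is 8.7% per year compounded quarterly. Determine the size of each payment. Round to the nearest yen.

¥260

Level ordinary annuity; solve FV = PMT × [((1+r)^n − 1)/r] for PMT.
Periodic rate r = 0.087/4 per quarter; n is counted in quarters.
With n = 104: PMT = 100,000 / ([((1+r)^n − 1)/r]) = ¥260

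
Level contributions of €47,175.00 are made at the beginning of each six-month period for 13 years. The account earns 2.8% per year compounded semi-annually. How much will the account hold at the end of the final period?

This is an annuity due: 26 deposits of €47,175.00 at the beginning of each six-month period.
Periodic rate r = 0.028/2 per half-year; n is counted in half-years.
FV = PMT × [((1+r)^n − 1)/r] × (1+r) = 47,175 × [(1+r)^26 − 1] / r × (1+r) = €1,487,839.34

€1,487,839.34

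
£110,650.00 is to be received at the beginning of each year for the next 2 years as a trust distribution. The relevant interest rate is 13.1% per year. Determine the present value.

£208,483.78

This is an annuity due: 2 payments of £110,650.00 at the beginning of each year.
Periodic rate r = 0.131 per year.
PV = PMT × [(1 − (1+r)^−n)/r] × (1+r) = 110,650 × [1 − (1+r)^−2] / r × (1+r) = £208,483.78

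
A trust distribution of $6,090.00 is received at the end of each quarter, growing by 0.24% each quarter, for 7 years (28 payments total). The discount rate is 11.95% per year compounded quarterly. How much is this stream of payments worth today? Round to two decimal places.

Periodic rate r = 0.1195/4 per quarter; n is counted in quarters.
Growing ordinary annuity: PV = PMT₁ × [1 − ((1+g)/(1+r))^n] / (r − g) = 6,090 × [1 − ((1+0.0024)/(1+r))^28] / (r − 0.0024) = $117,696.89.

$117,696.89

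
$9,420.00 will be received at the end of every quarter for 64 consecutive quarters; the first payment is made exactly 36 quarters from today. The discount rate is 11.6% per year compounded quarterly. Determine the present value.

Ordinary annuity of 64 payments, first payment at period 36.
Periodic rate r = 0.116/4 per quarter; n is counted in quarters.
The ordinary-annuity PV formula values the stream one period before the first payment (period 35); discount that back 35 periods:
PV₀ = 9,420 × [1 − (1+r)^−64] / r × (1+r)^−35 = $100,264.40

$100,264.40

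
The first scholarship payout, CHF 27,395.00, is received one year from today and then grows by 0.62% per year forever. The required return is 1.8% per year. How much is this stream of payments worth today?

CHF 2,321,610.17

Periodic rate r = 0.018 per year.
Growing perpetuity (Gordon): PV = PMT₁ / (r − g) = 27,395 / (r − 0.0062) = CHF 2,321,610.17.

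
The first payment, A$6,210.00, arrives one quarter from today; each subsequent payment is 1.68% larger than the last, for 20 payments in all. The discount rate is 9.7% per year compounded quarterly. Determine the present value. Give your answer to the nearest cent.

A$113,235.14

Periodic rate r = 0.097/4 per quarter; n is counted in quarters.
Growing ordinary annuity: PV = PMT₁ × [1 − ((1+g)/(1+r))^n] / (r − g) = 6,210 × [1 − ((1+0.0168)/(1+r))^20] / (r − 0.0168) = A$113,235.14.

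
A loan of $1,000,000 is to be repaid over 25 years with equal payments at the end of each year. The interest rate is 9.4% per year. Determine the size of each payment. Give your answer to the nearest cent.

Level ordinary annuity; solve PV = PMT × [(1 − (1+r)^−n)/r] for PMT.
Periodic rate r = 0.094 per year.
With n = 25: PMT = 1,000,000 / ([(1 − (1+r)^−n)/r]) = $105,124.22

$105,124.22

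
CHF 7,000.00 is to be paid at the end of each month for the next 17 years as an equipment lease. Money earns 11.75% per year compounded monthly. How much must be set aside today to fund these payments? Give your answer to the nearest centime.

CHF 616,954.13

This is an ordinary annuity: 204 payments of CHF 7,000.00 at the end of each month.
Periodic rate r = 0.1175/12 per month; n is counted in months.
PV = PMT × [(1 − (1+r)^−n)/r] = 7,000 × [1 − (1+r)^−204] / r = CHF 616,954.13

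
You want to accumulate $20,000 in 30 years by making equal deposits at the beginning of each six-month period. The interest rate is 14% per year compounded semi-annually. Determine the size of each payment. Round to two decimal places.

Level annuity due; solve FV = PMT × [((1+r)^n − 1)/r] × (1+r) for PMT.
Periodic rate r = 0.14/2 per half-year; n is counted in half-years.
With n = 60: PMT = 20,000 / ([((1+r)^n − 1)/r] × (1+r)) = $22.98

$22.98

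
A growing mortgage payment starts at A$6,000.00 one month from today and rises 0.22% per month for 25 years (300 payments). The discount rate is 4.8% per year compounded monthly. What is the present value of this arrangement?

A$1,387,595.05

Periodic rate r = 0.048/12 per month; n is counted in months.
Growing ordinary annuity: PV = PMT₁ × [1 − ((1+g)/(1+r))^n] / (r − g) = 6,000 × [1 − ((1+0.0022)/(1+r))^300] / (r − 0.0022) = A$1,387,595.05.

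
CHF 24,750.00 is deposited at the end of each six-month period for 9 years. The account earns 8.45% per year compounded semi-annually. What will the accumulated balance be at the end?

CHF 647,995.48

This is an ordinary annuity: 18 deposits of CHF 24,750.00 at the end of each six-month period.
Periodic rate r = 0.0845/2 per half-year; n is counted in half-years.
FV = PMT × [((1+r)^n − 1)/r] = 24,750 × [(1+r)^18 − 1] / r = CHF 647,995.48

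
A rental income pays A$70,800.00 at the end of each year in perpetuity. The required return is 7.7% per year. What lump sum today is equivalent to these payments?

A$919,480.52

Periodic rate r = 0.077 per year.
Level perpetuity: PV = PMT / r = 70,800 / (0.077) = A$919,480.52.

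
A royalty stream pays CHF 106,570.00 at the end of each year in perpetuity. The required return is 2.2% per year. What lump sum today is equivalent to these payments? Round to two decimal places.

Periodic rate r = 0.022 per year.
Level perpetuity: PV = PMT / r = 106,570 / (0.022) = CHF 4,844,090.91.

CHF 4,844,090.91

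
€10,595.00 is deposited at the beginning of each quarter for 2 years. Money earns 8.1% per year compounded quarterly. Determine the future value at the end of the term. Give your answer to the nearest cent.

This is an annuity due: 8 deposits of €10,595.00 at the beginning of each quarter.
Periodic rate r = 0.081/4 per quarter; n is counted in quarters.
FV = PMT × [((1+r)^n − 1)/r] × (1+r) = 10,595 × [(1+r)^8 − 1] / r × (1+r) = €92,860.02

€92,860.02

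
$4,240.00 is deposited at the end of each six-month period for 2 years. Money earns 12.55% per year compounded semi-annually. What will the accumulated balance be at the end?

$18,624.19

This is an ordinary annuity: 4 deposits of $4,240.00 at the end of each six-month period.
Periodic rate r = 0.1255/2 per half-year; n is counted in half-years.
FV = PMT × [((1+r)^n − 1)/r] = 4,240 × [(1+r)^4 − 1] / r = $18,624.19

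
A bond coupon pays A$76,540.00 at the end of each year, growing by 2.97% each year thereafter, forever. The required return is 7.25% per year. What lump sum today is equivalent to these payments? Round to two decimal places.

Periodic rate r = 0.0725 per year.
Growing perpetuity (Gordon): PV = PMT₁ / (r − g) = 76,540 / (r − 0.0297) = A$1,788,317.76.

A$1,788,317.76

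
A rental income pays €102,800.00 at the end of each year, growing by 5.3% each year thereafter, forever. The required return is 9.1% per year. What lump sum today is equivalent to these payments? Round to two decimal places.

€2,705,263.16

Periodic rate r = 0.091 per year.
Growing perpetuity (Gordon): PV = PMT₁ / (r − g) = 102,800 / (r − 0.053) = €2,705,263.16.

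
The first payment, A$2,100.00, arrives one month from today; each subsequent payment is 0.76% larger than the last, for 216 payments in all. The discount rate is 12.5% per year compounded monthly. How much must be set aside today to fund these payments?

A$337,601.85

Periodic rate r = 0.125/12 per month; n is counted in months.
Growing ordinary annuity: PV = PMT₁ × [1 − ((1+g)/(1+r))^n] / (r − g) = 2,100 × [1 − ((1+0.0076)/(1+r))^216] / (r − 0.0076) = A$337,601.85.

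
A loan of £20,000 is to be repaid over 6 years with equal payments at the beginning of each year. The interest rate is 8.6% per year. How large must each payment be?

£4,056.50

Level annuity due; solve PV = PMT × [(1 − (1+r)^−n)/r] × (1+r) for PMT.
Periodic rate r = 0.086 per year.
With n = 6: PMT = 20,000 / ([(1 − (1+r)^−n)/r] × (1+r)) = £4,056.50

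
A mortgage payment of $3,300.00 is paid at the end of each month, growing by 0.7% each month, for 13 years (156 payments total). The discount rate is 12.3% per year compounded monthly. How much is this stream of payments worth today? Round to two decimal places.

$401,161.77

Periodic rate r = 0.123/12 per month; n is counted in months.
Growing ordinary annuity: PV = PMT₁ × [1 − ((1+g)/(1+r))^n] / (r − g) = 3,300 × [1 − ((1+0.007)/(1+r))^156] / (r − 0.007) = $401,161.77.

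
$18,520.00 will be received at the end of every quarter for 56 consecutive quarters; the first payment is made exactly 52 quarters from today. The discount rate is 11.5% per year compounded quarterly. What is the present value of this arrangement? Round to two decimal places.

Ordinary annuity of 56 payments, first payment at period 52.
Periodic rate r = 0.115/4 per quarter; n is counted in quarters.
The ordinary-annuity PV formula values the stream one period before the first payment (period 51); discount that back 51 periods:
PV₀ = 18,520 × [1 − (1+r)^−56] / r × (1+r)^−51 = $120,740.39

$120,740.39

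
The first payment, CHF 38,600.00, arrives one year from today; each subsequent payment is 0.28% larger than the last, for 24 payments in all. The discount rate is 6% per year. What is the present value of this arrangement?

Periodic rate r = 0.06 per year.
Growing ordinary annuity: PV = PMT₁ × [1 − ((1+g)/(1+r))^n] / (r − g) = 38,600 × [1 − ((1+0.0028)/(1+r))^24] / (r − 0.0028) = CHF 496,589.63.

CHF 496,589.63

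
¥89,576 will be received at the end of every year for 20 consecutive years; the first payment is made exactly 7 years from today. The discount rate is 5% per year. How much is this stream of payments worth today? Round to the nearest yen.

¥833,011

Ordinary annuity of 20 payments, first payment at period 7.
Periodic rate r = 0.05 per year.
The ordinary-annuity PV formula values the stream one period before the first payment (period 6); discount that back 6 periods:
PV₀ = 89,576 × [1 − (1+r)^−20] / r × (1+r)^−6 = ¥833,011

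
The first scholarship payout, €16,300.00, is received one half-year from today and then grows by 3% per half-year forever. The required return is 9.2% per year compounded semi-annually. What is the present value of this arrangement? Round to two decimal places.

€1,018,750.00

Periodic rate r = 0.092/2 per half-year.
Growing perpetuity (Gordon): PV = PMT₁ / (r − g) = 16,300 / (r − 0.03) = €1,018,750.00.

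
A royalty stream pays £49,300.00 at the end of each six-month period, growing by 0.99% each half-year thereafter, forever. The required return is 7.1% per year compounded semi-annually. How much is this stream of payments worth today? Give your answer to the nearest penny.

£1,925,781.25

Periodic rate r = 0.071/2 per half-year.
Growing perpetuity (Gordon): PV = PMT₁ / (r − g) = 49,300 / (r − 0.0099) = £1,925,781.25.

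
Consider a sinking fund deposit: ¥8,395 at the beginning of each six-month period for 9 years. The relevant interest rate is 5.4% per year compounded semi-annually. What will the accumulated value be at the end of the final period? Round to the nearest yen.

This is an annuity due: 18 deposits of ¥8,395 at the beginning of each six-month period.
Periodic rate r = 0.054/2 per half-year; n is counted in half-years.
FV = PMT × [((1+r)^n − 1)/r] × (1+r) = 8,395 × [(1+r)^18 − 1] / r × (1+r) = ¥196,496

¥196,496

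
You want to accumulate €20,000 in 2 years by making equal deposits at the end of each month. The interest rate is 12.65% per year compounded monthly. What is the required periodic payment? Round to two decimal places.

Level ordinary annuity; solve FV = PMT × [((1+r)^n − 1)/r] for PMT.
Periodic rate r = 0.1265/12 per month; n is counted in months.
With n = 24: PMT = 20,000 / ([((1+r)^n − 1)/r]) = €736.72

€736.72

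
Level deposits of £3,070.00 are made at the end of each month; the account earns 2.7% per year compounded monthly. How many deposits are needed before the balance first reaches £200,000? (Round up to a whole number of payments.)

61 payments

Periodic rate r = 0.027/12 per month; n is counted in months.
Ordinary annuity FV: 200,000 = 3,070 × [((1+r)^n − 1)/r].
(1+r)^n = 1 + 200,000 × r / 3,070, so n = ln(1 + 200,000·r/3,070) / ln(1+r) = 60.86.
Round up to a whole number of payments: n = 61.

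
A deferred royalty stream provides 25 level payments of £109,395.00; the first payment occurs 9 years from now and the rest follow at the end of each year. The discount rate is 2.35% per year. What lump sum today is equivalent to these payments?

£1,702,817.11

Ordinary annuity of 25 payments, first payment at period 9.
Periodic rate r = 0.0235 per year.
The ordinary-annuity PV formula values the stream one period before the first payment (period 8); discount that back 8 periods:
PV₀ = 109,395 × [1 − (1+r)^−25] / r × (1+r)^−8 = £1,702,817.11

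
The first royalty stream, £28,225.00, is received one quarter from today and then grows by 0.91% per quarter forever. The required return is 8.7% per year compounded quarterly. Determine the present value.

Periodic rate r = 0.087/4 per quarter.
Growing perpetuity (Gordon): PV = PMT₁ / (r − g) = 28,225 / (r − 0.0091) = £2,231,225.30.

£2,231,225.30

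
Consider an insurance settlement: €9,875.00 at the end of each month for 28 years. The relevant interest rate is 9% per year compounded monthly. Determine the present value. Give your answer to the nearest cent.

€1,209,727.35

This is an ordinary annuity: 336 payments of €9,875.00 at the end of each month.
Periodic rate r = 0.09/12 per month; n is counted in months.
PV = PMT × [(1 − (1+r)^−n)/r] = 9,875 × [1 − (1+r)^−336] / r = €1,209,727.35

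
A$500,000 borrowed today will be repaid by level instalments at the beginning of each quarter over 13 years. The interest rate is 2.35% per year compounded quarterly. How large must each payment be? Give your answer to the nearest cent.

Level annuity due; solve PV = PMT × [(1 − (1+r)^−n)/r] × (1+r) for PMT.
Periodic rate r = 0.0235/4 per quarter; n is counted in quarters.
With n = 52: PMT = 500,000 / ([(1 − (1+r)^−n)/r] × (1+r)) = A$11,121.46

A$11,121.46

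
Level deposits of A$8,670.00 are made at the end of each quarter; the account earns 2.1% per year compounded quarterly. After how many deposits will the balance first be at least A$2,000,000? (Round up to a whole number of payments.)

152 payments

Periodic rate r = 0.021/4 per quarter; n is counted in quarters.
Ordinary annuity FV: 2,000,000 = 8,670 × [((1+r)^n − 1)/r].
(1+r)^n = 1 + 2,000,000 × r / 8,670, so n = ln(1 + 2,000,000·r/8,670) / ln(1+r) = 151.54.
Round up to a whole number of payments: n = 152.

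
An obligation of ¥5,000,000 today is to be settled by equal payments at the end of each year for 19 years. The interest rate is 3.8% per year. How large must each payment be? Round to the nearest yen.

¥374,254

Level ordinary annuity; solve PV = PMT × [(1 − (1+r)^−n)/r] for PMT.
Periodic rate r = 0.038 per year.
With n = 19: PMT = 5,000,000 / ([(1 − (1+r)^−n)/r]) = ¥374,254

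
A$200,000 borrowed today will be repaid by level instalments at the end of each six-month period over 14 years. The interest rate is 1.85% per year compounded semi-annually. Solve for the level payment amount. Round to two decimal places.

Level ordinary annuity; solve PV = PMT × [(1 − (1+r)^−n)/r] for PMT.
Periodic rate r = 0.0185/2 per half-year; n is counted in half-years.
With n = 28: PMT = 200,000 / ([(1 − (1+r)^−n)/r]) = A$8,140.54

A$8,140.54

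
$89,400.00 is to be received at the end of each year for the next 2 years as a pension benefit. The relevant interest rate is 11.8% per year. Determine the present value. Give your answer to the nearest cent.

$151,488.57

This is an ordinary annuity: 2 payments of $89,400.00 at the end of each year.
Periodic rate r = 0.118 per year.
PV = PMT × [(1 − (1+r)^−n)/r] = 89,400 × [1 − (1+r)^−2] / r = $151,488.57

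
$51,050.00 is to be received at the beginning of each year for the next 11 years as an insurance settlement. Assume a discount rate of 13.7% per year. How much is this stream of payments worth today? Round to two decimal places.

This is an annuity due: 11 payments of $51,050.00 at the beginning of each year.
Periodic rate r = 0.137 per year.
PV = PMT × [(1 − (1+r)^−n)/r] × (1+r) = 51,050 × [1 − (1+r)^−11] / r × (1+r) = $320,479.92

$320,479.92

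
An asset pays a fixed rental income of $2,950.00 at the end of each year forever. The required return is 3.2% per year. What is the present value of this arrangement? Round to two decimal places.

$92,187.50

Periodic rate r = 0.032 per year.
Level perpetuity: PV = PMT / r = 2,950 / (0.032) = $92,187.50.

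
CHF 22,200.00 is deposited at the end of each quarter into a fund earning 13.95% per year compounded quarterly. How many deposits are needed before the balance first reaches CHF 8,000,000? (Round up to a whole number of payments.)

Periodic rate r = 0.1395/4 per quarter; n is counted in quarters.
Ordinary annuity FV: 8,000,000 = 22,200 × [((1+r)^n − 1)/r].
(1+r)^n = 1 + 8,000,000 × r / 22,200, so n = ln(1 + 8,000,000·r/22,200) / ln(1+r) = 76.07.
Round up to a whole number of payments: n = 77.

77 payments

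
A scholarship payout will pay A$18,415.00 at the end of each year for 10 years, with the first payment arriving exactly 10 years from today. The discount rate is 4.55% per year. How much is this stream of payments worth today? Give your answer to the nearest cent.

A$97,389.94

Ordinary annuity of 10 payments, first payment at period 10.
Periodic rate r = 0.0455 per year.
The ordinary-annuity PV formula values the stream one period before the first payment (period 9); discount that back 9 periods:
PV₀ = 18,415 × [1 − (1+r)^−10] / r × (1+r)^−9 = A$97,389.94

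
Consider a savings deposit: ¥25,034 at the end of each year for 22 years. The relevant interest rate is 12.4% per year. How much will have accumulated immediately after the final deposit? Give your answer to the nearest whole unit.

This is an ordinary annuity: 22 deposits of ¥25,034 at the end of each year.
Periodic rate r = 0.124 per year.
FV = PMT × [((1+r)^n − 1)/r] = 25,034 × [(1+r)^22 − 1] / r = ¥2,440,323

¥2,440,323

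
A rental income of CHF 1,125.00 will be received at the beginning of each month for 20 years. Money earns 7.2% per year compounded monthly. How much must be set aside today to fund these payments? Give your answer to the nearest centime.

This is an annuity due: 240 payments of CHF 1,125.00 at the beginning of each month.
Periodic rate r = 0.072/12 per month; n is counted in months.
PV = PMT × [(1 − (1+r)^−n)/r] × (1+r) = 1,125 × [1 − (1+r)^−240] / r × (1+r) = CHF 143,741.79

CHF 143,741.79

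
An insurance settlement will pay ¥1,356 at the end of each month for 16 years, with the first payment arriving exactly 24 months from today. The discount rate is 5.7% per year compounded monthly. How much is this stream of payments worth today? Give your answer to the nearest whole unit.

Ordinary annuity of 192 payments, first payment at period 24.
Periodic rate r = 0.057/12 per month; n is counted in months.
The ordinary-annuity PV formula values the stream one period before the first payment (period 23); discount that back 23 periods:
PV₀ = 1,356 × [1 − (1+r)^−192] / r × (1+r)^−23 = ¥152,934

¥152,934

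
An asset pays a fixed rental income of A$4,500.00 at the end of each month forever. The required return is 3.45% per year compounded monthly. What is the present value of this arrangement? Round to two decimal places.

A$1,565,217.39

Periodic rate r = 0.0345/12 per month.
Level perpetuity: PV = PMT / r = 4,500 / (0.0345/12) = A$1,565,217.39.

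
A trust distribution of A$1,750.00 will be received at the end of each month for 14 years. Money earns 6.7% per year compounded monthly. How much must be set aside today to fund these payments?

A$190,431.65

This is an ordinary annuity: 168 payments of A$1,750.00 at the end of each month.
Periodic rate r = 0.067/12 per month; n is counted in months.
PV = PMT × [(1 − (1+r)^−n)/r] = 1,750 × [1 − (1+r)^−168] / r = A$190,431.65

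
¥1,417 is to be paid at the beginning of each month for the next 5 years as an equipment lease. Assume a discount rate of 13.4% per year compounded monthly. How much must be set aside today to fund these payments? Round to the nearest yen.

This is an annuity due: 60 payments of ¥1,417 at the beginning of each month.
Periodic rate r = 0.134/12 per month; n is counted in months.
PV = PMT × [(1 − (1+r)^−n)/r] × (1+r) = 1,417 × [1 − (1+r)^−60] / r × (1+r) = ¥62,410

¥62,410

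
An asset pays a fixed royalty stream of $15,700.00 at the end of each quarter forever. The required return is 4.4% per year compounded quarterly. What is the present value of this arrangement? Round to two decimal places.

Periodic rate r = 0.044/4 per quarter.
Level perpetuity: PV = PMT / r = 15,700 / (0.044/4) = $1,427,272.73.

$1,427,272.73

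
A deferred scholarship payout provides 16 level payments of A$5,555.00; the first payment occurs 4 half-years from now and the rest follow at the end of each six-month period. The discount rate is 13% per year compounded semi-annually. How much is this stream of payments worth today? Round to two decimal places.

A$44,919.03

Ordinary annuity of 16 payments, first payment at period 4.
Periodic rate r = 0.13/2 per half-year; n is counted in half-years.
The ordinary-annuity PV formula values the stream one period before the first payment (period 3); discount that back 3 periods:
PV₀ = 5,555 × [1 − (1+r)^−16] / r × (1+r)^−3 = A$44,919.03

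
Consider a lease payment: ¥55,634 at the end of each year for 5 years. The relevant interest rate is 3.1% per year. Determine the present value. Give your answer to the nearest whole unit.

¥254,062

This is an ordinary annuity: 5 payments of ¥55,634 at the end of each year.
Periodic rate r = 0.031 per year.
PV = PMT × [(1 − (1+r)^−n)/r] = 55,634 × [1 − (1+r)^−5] / r = ¥254,062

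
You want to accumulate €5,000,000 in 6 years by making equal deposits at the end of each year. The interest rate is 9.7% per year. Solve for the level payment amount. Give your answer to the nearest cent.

€652,962.31

Level ordinary annuity; solve FV = PMT × [((1+r)^n − 1)/r] for PMT.
Periodic rate r = 0.097 per year.
With n = 6: PMT = 5,000,000 / ([((1+r)^n − 1)/r]) = €652,962.31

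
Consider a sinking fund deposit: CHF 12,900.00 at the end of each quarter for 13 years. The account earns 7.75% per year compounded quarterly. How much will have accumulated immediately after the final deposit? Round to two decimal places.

CHF 1,140,181.61

This is an ordinary annuity: 52 deposits of CHF 12,900.00 at the end of each quarter.
Periodic rate r = 0.0775/4 per quarter; n is counted in quarters.
FV = PMT × [((1+r)^n − 1)/r] = 12,900 × [(1+r)^52 − 1] / r = CHF 1,140,181.61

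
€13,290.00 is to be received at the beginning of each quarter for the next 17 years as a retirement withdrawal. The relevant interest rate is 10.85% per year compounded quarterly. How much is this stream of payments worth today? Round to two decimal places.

€421,699.52

This is an annuity due: 68 payments of €13,290.00 at the beginning of each quarter.
Periodic rate r = 0.1085/4 per quarter; n is counted in quarters.
PV = PMT × [(1 − (1+r)^−n)/r] × (1+r) = 13,290 × [1 − (1+r)^−68] / r × (1+r) = €421,699.52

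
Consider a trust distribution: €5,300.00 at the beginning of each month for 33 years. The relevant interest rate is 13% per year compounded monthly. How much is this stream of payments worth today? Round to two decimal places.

This is an annuity due: 396 payments of €5,300.00 at the beginning of each month.
Periodic rate r = 0.13/12 per month; n is counted in months.
PV = PMT × [(1 − (1+r)^−n)/r] × (1+r) = 5,300 × [1 − (1+r)^−396] / r × (1+r) = €487,595.08

€487,595.08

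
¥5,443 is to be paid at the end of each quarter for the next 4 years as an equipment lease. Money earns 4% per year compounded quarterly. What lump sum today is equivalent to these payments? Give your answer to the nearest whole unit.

¥80,109

This is an ordinary annuity: 16 payments of ¥5,443 at the end of each quarter.
Periodic rate r = 0.04/4 per quarter; n is counted in quarters.
PV = PMT × [(1 − (1+r)^−n)/r] = 5,443 × [1 − (1+r)^−16] / r = ¥80,109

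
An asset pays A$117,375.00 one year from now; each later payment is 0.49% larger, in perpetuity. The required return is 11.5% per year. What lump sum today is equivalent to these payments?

Periodic rate r = 0.115 per year.
Growing perpetuity (Gordon): PV = PMT₁ / (r − g) = 117,375 / (r − 0.0049) = A$1,066,076.29.

A$1,066,076.29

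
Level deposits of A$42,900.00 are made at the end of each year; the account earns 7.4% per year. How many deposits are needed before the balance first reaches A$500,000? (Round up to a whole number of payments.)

Periodic rate r = 0.074 per year.
Ordinary annuity FV: 500,000 = 42,900 × [((1+r)^n − 1)/r].
(1+r)^n = 1 + 500,000 × r / 42,900, so n = ln(1 + 500,000·r/42,900) / ln(1+r) = 8.71.
Round up to a whole number of payments: n = 9.

9 payments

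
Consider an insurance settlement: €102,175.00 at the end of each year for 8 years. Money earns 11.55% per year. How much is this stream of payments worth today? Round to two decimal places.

This is an ordinary annuity: 8 payments of €102,175.00 at the end of each year.
Periodic rate r = 0.1155 per year.
PV = PMT × [(1 − (1+r)^−n)/r] = 102,175 × [1 − (1+r)^−8] / r = €515,649.28

€515,649.28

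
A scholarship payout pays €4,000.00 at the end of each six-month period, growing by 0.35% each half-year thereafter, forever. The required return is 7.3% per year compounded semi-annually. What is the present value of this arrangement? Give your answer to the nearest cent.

€121,212.12

Periodic rate r = 0.073/2 per half-year.
Growing perpetuity (Gordon): PV = PMT₁ / (r − g) = 4,000 / (r − 0.0035) = €121,212.12.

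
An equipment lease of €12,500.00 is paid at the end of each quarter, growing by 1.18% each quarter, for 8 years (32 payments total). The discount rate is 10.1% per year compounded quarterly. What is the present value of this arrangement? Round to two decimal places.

Periodic rate r = 0.101/4 per quarter; n is counted in quarters.
Growing ordinary annuity: PV = PMT₁ × [1 − ((1+g)/(1+r))^n] / (r − g) = 12,500 × [1 − ((1+0.0118)/(1+r))^32] / (r − 0.0118) = €320,301.92.

€320,301.92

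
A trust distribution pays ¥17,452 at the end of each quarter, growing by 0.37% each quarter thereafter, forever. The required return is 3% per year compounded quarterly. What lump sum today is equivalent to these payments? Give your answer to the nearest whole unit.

Periodic rate r = 0.03/4 per quarter.
Growing perpetuity (Gordon): PV = PMT₁ / (r − g) = 17,452 / (r − 0.0037) = ¥4,592,632.

¥4,592,632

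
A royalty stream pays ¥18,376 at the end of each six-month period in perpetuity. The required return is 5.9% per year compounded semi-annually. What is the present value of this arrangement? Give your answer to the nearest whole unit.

Periodic rate r = 0.059/2 per half-year.
Level perpetuity: PV = PMT / r = 18,376 / (0.059/2) = ¥622,915.

¥622,915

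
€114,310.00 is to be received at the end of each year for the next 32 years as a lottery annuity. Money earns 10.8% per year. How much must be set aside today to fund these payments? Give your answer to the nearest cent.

€1,018,671.26

This is an ordinary annuity: 32 payments of €114,310.00 at the end of each year.
Periodic rate r = 0.108 per year.
PV = PMT × [(1 − (1+r)^−n)/r] = 114,310 × [1 − (1+r)^−32] / r = €1,018,671.26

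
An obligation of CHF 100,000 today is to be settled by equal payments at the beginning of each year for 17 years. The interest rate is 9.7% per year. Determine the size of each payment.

CHF 11,153.91

Level annuity due; solve PV = PMT × [(1 − (1+r)^−n)/r] × (1+r) for PMT.
Periodic rate r = 0.097 per year.
With n = 17: PMT = 100,000 / ([(1 − (1+r)^−n)/r] × (1+r)) = CHF 11,153.91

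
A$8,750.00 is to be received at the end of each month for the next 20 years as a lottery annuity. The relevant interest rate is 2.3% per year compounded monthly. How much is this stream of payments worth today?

A$1,682,001.20

This is an ordinary annuity: 240 payments of A$8,750.00 at the end of each month.
Periodic rate r = 0.023/12 per month; n is counted in months.
PV = PMT × [(1 − (1+r)^−n)/r] = 8,750 × [1 − (1+r)^−240] / r = A$1,682,001.20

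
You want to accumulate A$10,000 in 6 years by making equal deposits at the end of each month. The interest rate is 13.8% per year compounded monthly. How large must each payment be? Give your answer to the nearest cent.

A$89.99

Level ordinary annuity; solve FV = PMT × [((1+r)^n − 1)/r] for PMT.
Periodic rate r = 0.138/12 per month; n is counted in months.
With n = 72: PMT = 10,000 / ([((1+r)^n − 1)/r]) = A$89.99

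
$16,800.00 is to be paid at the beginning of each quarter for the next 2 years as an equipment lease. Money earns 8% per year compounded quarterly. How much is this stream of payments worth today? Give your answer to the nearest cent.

$125,529.45

This is an annuity due: 8 payments of $16,800.00 at the beginning of each quarter.
Periodic rate r = 0.08/4 per quarter; n is counted in quarters.
PV = PMT × [(1 − (1+r)^−n)/r] × (1+r) = 16,800 × [1 − (1+r)^−8] / r × (1+r) = $125,529.45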